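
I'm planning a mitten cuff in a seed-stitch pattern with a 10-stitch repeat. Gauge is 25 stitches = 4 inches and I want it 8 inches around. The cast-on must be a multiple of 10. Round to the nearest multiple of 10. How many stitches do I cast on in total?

25 / 4 = 6.25 sts per inch.
8 × 6.25 = 50.00 sts.
Nearest multiple of 10: 50.

Cast on 50 stitches.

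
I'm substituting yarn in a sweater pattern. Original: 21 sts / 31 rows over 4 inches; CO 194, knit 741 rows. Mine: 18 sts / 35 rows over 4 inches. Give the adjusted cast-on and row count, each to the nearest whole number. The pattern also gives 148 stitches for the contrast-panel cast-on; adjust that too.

Stitches: 194 × 18/21 = 166.29 → 166.
Rows: 741 × 35/31 = 836.61 → 837.
contrast-panel cast-on: 148 × 18/21 = 126.86 → 127.

Cast on 166 stitches; work 837 rows; contrast-panel cast-on 127 stitches.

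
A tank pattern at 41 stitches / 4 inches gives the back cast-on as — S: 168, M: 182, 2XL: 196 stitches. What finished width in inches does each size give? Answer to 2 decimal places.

41/4 = 10.25 sts per in.
S: 168 / 10.25 = 16.390 → 16.39 in.
M: 182 / 10.25 = 17.756 → 17.76 in.
2XL: 196 / 10.25 = 19.122 → 19.12 in.

S 16.39 inches; M 17.76 inches; 2XL 19.12 inches.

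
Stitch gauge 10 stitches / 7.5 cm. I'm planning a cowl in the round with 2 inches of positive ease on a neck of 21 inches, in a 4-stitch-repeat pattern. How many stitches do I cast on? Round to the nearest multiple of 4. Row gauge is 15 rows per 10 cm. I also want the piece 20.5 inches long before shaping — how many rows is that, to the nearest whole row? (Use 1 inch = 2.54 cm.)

Cast on 76 stitches; work 78 rows.

Finished = 21 + 2 = 23 inches.
23 inches × 2.54 = 58.42 cm.
10/7.5 = 1.333 sts per cm; 58.42 × 1.333 = 77.89 sts.
Nearest multiple of 4 → 76.
20.5 inches = 52.07 cm; × 1.5 = 78.11 → 78 rows.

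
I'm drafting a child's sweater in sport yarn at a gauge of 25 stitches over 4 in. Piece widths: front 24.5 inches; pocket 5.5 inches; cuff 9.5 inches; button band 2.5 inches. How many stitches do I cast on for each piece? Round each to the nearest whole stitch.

Rate = 25/4 = 6.25 sts per in.
front: 24.5 × 6.25 = 153.12 → 153.
pocket: 5.5 × 6.25 = 34.38 → 34.
cuff: 9.5 × 6.25 = 59.38 → 59.
button band: 2.5 × 6.25 = 15.62 → 16.

front 153; pocket 34; cuff 59; button band 16.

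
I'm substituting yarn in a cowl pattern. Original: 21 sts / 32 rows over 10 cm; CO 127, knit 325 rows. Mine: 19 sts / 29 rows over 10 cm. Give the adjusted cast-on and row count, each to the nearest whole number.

Cast on 115 stitches; work 295 rows.

Stitches: 127 × 19/21 = 114.90 → 115.
Rows: 325 × 29/32 = 294.53 → 295.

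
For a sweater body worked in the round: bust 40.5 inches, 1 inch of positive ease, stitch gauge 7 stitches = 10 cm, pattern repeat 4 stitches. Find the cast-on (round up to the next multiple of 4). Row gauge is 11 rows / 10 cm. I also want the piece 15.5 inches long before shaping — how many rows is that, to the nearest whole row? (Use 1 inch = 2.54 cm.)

Cast on 76 stitches; work 43 rows.

Finished = 40.5 + 1 = 41.5 inches.
41.5 inches × 2.54 = 105.41 cm.
7/10 = 0.7 sts per cm; 105.41 × 0.7 = 73.79 sts.
Next multiple of 4 → 76.
15.5 inches = 39.37 cm; × 1.1 = 43.31 → 43 rows.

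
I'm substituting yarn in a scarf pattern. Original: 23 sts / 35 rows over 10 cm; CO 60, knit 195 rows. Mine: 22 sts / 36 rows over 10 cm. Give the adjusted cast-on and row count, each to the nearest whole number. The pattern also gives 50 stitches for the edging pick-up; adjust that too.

Cast on 57 stitches; work 201 rows; edging pick-up 48 stitches.

Stitches: 60 × 22/23 = 57.39 → 57.
Rows: 195 × 36/35 = 200.57 → 201.
edging pick-up: 50 × 22/23 = 47.83 → 48.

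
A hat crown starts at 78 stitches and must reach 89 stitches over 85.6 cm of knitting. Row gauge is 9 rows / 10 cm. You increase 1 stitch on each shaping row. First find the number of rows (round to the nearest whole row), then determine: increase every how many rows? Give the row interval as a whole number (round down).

Rows = 85.6 × 0.9 = 77.0 → 77 rows.
Stitches to add: 11 → 11 shaping rows (at 1 st each).
77 / 11 = 7.00 → every 7 rows.

Increase every 7th row.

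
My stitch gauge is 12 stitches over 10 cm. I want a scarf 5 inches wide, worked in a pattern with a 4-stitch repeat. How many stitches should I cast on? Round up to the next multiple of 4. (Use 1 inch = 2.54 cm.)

5 in = 5 × 2.54 = 12.70 cm.
12 / 10 = 1.2 sts/cm.
12.70 × 1.2 = 15.24 sts.
→ 16.

16 stitches.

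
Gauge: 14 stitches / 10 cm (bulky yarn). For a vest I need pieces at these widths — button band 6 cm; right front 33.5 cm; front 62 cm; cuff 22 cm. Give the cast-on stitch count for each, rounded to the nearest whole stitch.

Rate = 14/10 = 1.4 sts per cm.
button band: 6 × 1.4 = 8.40 → 8.
right front: 33.5 × 1.4 = 46.90 → 47.
front: 62 × 1.4 = 86.80 → 87.
cuff: 22 × 1.4 = 30.80 → 31.

button band 8; right front 47; front 87; cuff 31.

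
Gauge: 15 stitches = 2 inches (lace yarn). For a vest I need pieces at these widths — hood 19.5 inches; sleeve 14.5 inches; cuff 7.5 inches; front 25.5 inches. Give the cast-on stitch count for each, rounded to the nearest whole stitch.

hood 146; sleeve 109; cuff 56; front 191.

Rate = 15/2 = 7.5 sts per in.
hood: 19.5 × 7.5 = 146.25 → 146.
sleeve: 14.5 × 7.5 = 108.75 → 109.
cuff: 7.5 × 7.5 = 56.25 → 56.
front: 25.5 × 7.5 = 191.25 → 191.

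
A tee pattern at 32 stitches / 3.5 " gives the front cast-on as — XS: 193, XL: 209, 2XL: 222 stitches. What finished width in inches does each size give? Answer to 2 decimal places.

32/3.5 = 9.143 sts per in.
XS: 193 / 9.143 = 21.109 → 21.11 in.
XL: 209 / 9.143 = 22.859 → 22.86 in.
2XL: 222 / 9.143 = 24.281 → 24.28 in.

XS 21.11 inches; XL 22.86 inches; 2XL 24.28 inches.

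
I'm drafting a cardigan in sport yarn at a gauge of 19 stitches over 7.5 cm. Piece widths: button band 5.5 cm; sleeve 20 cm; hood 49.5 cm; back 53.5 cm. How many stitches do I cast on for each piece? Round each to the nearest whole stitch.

Rate = 19/7.5 = 2.533 sts per cm.
button band: 5.5 × 2.533 = 13.93 → 14.
sleeve: 20 × 2.533 = 50.67 → 51.
hood: 49.5 × 2.533 = 125.40 → 125.
back: 53.5 × 2.533 = 135.53 → 136.

button band 14; sleeve 51; hood 125; back 136.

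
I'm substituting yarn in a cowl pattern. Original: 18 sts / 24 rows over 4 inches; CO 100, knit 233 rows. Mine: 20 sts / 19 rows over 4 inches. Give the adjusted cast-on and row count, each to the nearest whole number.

Cast on 111 stitches; work 184 rows.

Stitches: 100 × 20/18 = 111.11 → 111.
Rows: 233 × 19/24 = 184.46 → 184.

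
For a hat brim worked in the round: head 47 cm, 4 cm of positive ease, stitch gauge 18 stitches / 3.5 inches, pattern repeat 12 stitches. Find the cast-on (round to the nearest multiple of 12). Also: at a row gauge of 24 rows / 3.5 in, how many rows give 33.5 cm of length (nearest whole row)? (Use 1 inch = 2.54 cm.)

Cast on 108 stitches; work 90 rows.

Finished = 47 + 4 = 51 cm.
51 cm × 1/2.54 = 20.08 inches.
18/3.5 = 5.143 sts per in; 20.08 × 5.143 = 103.26 sts.
Nearest multiple of 12 → 108.
33.5 cm = 13.19 inches; × 6.857 = 90.44 → 90 rows.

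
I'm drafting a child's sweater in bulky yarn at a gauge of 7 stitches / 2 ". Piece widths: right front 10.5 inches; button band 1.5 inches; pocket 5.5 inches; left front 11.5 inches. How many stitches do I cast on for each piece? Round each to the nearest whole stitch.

right front 37; button band 5; pocket 19; left front 40.

Rate = 7/2 = 3.5 sts per in.
right front: 10.5 × 3.5 = 36.75 → 37.
button band: 1.5 × 3.5 = 5.25 → 5.
pocket: 5.5 × 3.5 = 19.25 → 19.
left front: 11.5 × 3.5 = 40.25 → 40.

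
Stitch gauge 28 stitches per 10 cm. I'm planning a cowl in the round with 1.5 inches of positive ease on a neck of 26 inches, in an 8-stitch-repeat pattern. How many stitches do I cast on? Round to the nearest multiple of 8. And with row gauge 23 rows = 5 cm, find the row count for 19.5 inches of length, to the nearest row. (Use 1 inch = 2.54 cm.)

Finished = 26 + 1.5 = 27.5 inches.
27.5 inches × 2.54 = 69.85 cm.
28/10 = 2.8 sts per cm; 69.85 × 2.8 = 195.58 sts.
Nearest multiple of 8 → 192.
19.5 inches = 49.53 cm; × 4.6 = 227.84 → 228 rows.

Cast on 192 stitches; work 228 rows.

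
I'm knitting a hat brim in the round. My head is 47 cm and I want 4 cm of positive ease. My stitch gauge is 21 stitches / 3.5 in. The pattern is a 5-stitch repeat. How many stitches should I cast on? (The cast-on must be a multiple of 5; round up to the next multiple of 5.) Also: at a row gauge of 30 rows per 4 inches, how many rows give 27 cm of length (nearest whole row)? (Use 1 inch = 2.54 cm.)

Finished = 47 + 4 = 51 cm.
51 cm × 1/2.54 = 20.08 inches.
21/3.5 = 6 sts per in; 20.08 × 6 = 120.47 sts.
Next multiple of 5 → 125.
27 cm = 10.63 inches; × 7.5 = 79.72 → 80 rows.

Cast on 125 stitches; work 80 rows.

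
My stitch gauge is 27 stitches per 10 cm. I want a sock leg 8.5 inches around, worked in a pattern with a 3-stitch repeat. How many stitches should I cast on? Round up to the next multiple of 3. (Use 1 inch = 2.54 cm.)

8.5 in = 8.5 × 2.54 = 21.59 cm.
27 / 10 = 2.7 sts/cm.
21.59 × 2.7 = 58.29 sts.
→ 60.

Cast on 60 stitches.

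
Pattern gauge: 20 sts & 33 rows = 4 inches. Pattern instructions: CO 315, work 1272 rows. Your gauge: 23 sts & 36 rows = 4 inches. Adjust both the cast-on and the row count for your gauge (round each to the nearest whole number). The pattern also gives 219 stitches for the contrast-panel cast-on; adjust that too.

Stitches: 315 × 23/20 = 362.25 → 362.
Rows: 1272 × 36/33 = 1387.64 → 1388.
contrast-panel cast-on: 219 × 23/20 = 251.85 → 252.

Cast on 362 stitches; work 1388 rows; contrast-panel cast-on 252 stitches.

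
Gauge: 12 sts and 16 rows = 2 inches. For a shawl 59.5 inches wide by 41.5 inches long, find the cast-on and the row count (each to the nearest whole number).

Cast on 357 stitches and work 332 rows.

Stitch gauge = 12/2 = 6 sts/in; 59.5 × 6 = 357.00 → 357 sts.
Row gauge = 16/2 = 8 rows/in; 41.5 × 8 = 332.00 → 332 rows.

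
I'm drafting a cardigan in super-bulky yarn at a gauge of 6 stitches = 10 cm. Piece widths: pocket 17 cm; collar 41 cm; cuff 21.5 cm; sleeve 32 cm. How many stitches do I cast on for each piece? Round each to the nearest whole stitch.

pocket 10; collar 25; cuff 13; sleeve 19.

Rate = 6/10 = 0.6 sts per cm.
pocket: 17 × 0.6 = 10.20 → 10.
collar: 41 × 0.6 = 24.60 → 25.
cuff: 21.5 × 0.6 = 12.90 → 13.
sleeve: 32 × 0.6 = 19.20 → 19.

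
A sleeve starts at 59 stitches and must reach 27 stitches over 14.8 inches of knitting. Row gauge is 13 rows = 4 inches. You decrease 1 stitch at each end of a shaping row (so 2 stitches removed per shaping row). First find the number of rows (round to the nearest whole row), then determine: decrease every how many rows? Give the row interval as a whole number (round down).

Decrease every 3rd row.

Rows = 14.8 × 3.25 = 48.1 → 48 rows.
Stitches to remove: 32 → 16 shaping rows (at 2 st each).
48 / 16 = 3.00 → every 3 rows.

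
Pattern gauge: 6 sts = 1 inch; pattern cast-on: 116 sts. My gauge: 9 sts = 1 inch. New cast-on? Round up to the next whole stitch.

Scale factor = 9 / 6 = 1.500.
116 × 9 / 6 = 174.00 sts.

Cast on 174 stitches.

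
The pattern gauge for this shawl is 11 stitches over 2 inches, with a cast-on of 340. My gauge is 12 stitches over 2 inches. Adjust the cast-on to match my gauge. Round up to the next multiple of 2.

CO 372 sts.

Scale factor = 12 / 11 = 1.091.
340 × 12 / 11 = 370.91 sts.
→ 372 sts.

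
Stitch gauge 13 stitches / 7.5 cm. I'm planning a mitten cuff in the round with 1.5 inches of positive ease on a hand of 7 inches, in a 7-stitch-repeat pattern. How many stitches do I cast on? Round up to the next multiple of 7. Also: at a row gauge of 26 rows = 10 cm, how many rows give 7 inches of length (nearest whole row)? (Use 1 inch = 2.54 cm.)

Finished = 7 + 1.5 = 8.5 inches.
8.5 inches × 2.54 = 21.59 cm.
13/7.5 = 1.733 sts per cm; 21.59 × 1.733 = 37.42 sts.
Next multiple of 7 → 42.
7 inches = 17.78 cm; × 2.6 = 46.23 → 46 rows.

Cast on 42 stitches; work 46 rows.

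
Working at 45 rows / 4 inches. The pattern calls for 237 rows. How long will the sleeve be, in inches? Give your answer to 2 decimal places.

21.07 inches.

45 rows / 4 inch = 11.25 rows per inch.
237 / 11.25 = 21.067 inches.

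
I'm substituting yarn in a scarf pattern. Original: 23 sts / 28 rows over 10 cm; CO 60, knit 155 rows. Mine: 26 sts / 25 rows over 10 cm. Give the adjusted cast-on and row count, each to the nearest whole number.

Stitches: 60 × 26/23 = 67.83 → 68.
Rows: 155 × 25/28 = 138.39 → 138.

Cast on 68 stitches; work 138 rows.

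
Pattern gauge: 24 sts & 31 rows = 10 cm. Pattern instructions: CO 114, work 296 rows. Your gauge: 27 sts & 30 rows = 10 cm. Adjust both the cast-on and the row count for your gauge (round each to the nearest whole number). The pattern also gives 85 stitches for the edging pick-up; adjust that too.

Cast on 128 stitches; work 286 rows; edging pick-up 96 stitches.

Stitches: 114 × 27/24 = 128.25 → 128.
Rows: 296 × 30/31 = 286.45 → 286.
edging pick-up: 85 × 27/24 = 95.62 → 96.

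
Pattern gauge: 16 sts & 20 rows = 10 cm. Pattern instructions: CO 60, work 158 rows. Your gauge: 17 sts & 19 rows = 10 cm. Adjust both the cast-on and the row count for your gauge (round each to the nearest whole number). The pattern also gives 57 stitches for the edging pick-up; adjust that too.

Cast on 64 stitches; work 150 rows; edging pick-up 61 stitches.

Stitches: 60 × 17/16 = 63.75 → 64.
Rows: 158 × 19/20 = 150.10 → 150.
edging pick-up: 57 × 17/16 = 60.56 → 61.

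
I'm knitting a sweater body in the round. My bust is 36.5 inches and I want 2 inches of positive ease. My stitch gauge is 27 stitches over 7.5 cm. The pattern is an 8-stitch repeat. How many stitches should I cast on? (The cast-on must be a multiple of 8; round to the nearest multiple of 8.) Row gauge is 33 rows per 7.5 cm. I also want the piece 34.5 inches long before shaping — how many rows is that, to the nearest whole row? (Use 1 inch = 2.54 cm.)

Cast on 352 stitches; work 386 rows.

Finished = 36.5 + 2 = 38.5 inches.
38.5 inches × 2.54 = 97.79 cm.
27/7.5 = 3.6 sts per cm; 97.79 × 3.6 = 352.04 sts.
Nearest multiple of 8 → 352.
34.5 inches = 87.63 cm; × 4.4 = 385.57 → 386 rows.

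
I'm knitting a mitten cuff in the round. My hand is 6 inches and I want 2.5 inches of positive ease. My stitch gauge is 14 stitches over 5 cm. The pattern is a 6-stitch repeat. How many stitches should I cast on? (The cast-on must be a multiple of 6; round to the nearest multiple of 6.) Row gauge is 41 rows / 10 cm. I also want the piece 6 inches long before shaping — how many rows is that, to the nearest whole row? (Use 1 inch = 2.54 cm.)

Cast on 60 stitches; work 62 rows.

Finished = 6 + 2.5 = 8.5 inches.
8.5 inches × 2.54 = 21.59 cm.
14/5 = 2.8 sts per cm; 21.59 × 2.8 = 60.45 sts.
Nearest multiple of 6 → 60.
6 inches = 15.24 cm; × 4.1 = 62.48 → 62 rows.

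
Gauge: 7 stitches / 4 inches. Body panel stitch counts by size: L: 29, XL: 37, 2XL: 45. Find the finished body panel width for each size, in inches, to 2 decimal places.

L 16.57 inches; XL 21.14 inches; 2XL 25.71 inches.

7/4 = 1.75 sts per in.
L: 29 / 1.75 = 16.571 → 16.57 in.
XL: 37 / 1.75 = 21.143 → 21.14 in.
2XL: 45 / 1.75 = 25.714 → 25.71 in.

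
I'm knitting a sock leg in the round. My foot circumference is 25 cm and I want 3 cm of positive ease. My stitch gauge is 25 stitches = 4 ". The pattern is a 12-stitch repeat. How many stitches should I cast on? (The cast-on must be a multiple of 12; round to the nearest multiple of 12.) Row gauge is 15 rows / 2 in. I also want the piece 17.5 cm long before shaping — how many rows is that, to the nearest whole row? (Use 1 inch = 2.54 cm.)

Cast on 72 stitches; work 52 rows.

Finished = 25 + 3 = 28 cm.
28 cm × 1/2.54 = 11.02 inches.
25/4 = 6.25 sts per in; 11.02 × 6.25 = 68.90 sts.
Nearest multiple of 12 → 72.
17.5 cm = 6.89 inches; × 7.5 = 51.67 → 52 rows.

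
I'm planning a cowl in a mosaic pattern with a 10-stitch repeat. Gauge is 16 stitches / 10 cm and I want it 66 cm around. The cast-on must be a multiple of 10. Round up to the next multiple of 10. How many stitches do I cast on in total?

16 / 10 = 1.6 sts per cm.
66 × 1.6 = 105.60 sts.
Next multiple of 10: 110.

Cast on 110 stitches.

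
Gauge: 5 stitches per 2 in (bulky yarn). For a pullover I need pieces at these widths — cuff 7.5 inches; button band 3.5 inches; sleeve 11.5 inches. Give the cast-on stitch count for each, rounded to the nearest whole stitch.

Rate = 5/2 = 2.5 sts per in.
cuff: 7.5 × 2.5 = 18.75 → 19.
button band: 3.5 × 2.5 = 8.75 → 9.
sleeve: 11.5 × 2.5 = 28.75 → 29.

cuff 19; button band 9; sleeve 29.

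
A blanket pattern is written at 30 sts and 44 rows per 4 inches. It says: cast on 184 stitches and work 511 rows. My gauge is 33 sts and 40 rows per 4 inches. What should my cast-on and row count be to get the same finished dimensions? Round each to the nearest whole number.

Cast on 202 stitches; work 465 rows.

Stitches: 184 × 33/30 = 202.40 → 202.
Rows: 511 × 40/44 = 464.55 → 465.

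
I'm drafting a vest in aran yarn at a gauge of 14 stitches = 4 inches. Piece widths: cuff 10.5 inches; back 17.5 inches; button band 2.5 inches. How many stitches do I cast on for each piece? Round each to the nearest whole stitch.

Rate = 14/4 = 3.5 sts per in.
cuff: 10.5 × 3.5 = 36.75 → 37.
back: 17.5 × 3.5 = 61.25 → 61.
button band: 2.5 × 3.5 = 8.75 → 9.

cuff 37; back 61; button band 9.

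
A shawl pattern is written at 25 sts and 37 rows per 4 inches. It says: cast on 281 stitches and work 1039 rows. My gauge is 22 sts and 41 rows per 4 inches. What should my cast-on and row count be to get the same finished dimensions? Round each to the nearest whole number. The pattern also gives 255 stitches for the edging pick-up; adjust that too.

Stitches: 281 × 22/25 = 247.28 → 247.
Rows: 1039 × 41/37 = 1151.32 → 1151.
edging pick-up: 255 × 22/25 = 224.40 → 224.

Cast on 247 stitches; work 1151 rows; edging pick-up 224 stitches.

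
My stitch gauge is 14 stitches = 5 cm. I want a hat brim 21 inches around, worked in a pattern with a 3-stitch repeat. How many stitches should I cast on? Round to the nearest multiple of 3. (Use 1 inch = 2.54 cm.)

21 in = 21 × 2.54 = 53.34 cm.
14 / 5 = 2.8 sts/cm.
53.34 × 2.8 = 149.35 sts.
→ 150.

150 stitches.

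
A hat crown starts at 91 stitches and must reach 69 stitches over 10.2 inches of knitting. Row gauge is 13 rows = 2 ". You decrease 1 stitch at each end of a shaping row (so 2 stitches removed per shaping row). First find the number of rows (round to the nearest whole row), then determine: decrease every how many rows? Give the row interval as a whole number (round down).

Rows = 10.2 × 6.5 = 66.3 → 66 rows.
Stitches to remove: 22 → 11 shaping rows (at 2 st each).
66 / 11 = 6.00 → every 6 rows.

Decrease every 6th row.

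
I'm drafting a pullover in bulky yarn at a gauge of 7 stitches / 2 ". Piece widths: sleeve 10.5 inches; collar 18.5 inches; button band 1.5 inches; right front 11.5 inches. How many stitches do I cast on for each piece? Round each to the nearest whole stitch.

sleeve 37; collar 65; button band 5; right front 40.

Rate = 7/2 = 3.5 sts per in.
sleeve: 10.5 × 3.5 = 36.75 → 37.
collar: 18.5 × 3.5 = 64.75 → 65.
button band: 1.5 × 3.5 = 5.25 → 5.
right front: 11.5 × 3.5 = 40.25 → 40.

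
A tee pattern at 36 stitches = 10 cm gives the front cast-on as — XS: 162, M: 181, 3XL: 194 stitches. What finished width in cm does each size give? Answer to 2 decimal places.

XS 45.00 cm; M 50.28 cm; 3XL 53.89 cm.

36/10 = 3.6 sts per cm.
XS: 162 / 3.6 = 45.000 → 45.00 cm.
M: 181 / 3.6 = 50.278 → 50.28 cm.
3XL: 194 / 3.6 = 53.889 → 53.89 cm.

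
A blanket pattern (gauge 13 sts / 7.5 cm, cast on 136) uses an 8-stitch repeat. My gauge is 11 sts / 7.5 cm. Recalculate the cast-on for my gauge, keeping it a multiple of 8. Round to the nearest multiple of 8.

112 stitches.

136 × 11 / 13 = 115.08.
Nearest multiple of 8: 112.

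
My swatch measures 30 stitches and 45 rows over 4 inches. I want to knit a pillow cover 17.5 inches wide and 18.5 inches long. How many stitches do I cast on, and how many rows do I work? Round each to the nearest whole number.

Stitch gauge = 30/4 = 7.5 sts/in; 17.5 × 7.5 = 131.25 → 131 sts.
Row gauge = 45/4 = 11.25 rows/in; 18.5 × 11.25 = 208.12 → 208 rows.

Cast on 131 stitches and work 208 rows.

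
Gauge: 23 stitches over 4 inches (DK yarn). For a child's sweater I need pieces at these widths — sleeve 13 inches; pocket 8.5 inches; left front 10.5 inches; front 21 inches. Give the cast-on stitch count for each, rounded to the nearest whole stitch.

sleeve 75; pocket 49; left front 60; front 121.

Rate = 23/4 = 5.75 sts per in.
sleeve: 13 × 5.75 = 74.75 → 75.
pocket: 8.5 × 5.75 = 48.88 → 49.
left front: 10.5 × 5.75 = 60.38 → 60.
front: 21 × 5.75 = 120.75 → 121.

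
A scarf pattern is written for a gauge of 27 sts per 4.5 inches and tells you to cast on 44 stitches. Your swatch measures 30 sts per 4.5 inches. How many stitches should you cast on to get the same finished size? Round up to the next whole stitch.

Scale factor = 30 / 27 = 1.111.
44 × 30 / 27 = 48.89 sts.
→ 49 sts.

Cast on 49 stitches.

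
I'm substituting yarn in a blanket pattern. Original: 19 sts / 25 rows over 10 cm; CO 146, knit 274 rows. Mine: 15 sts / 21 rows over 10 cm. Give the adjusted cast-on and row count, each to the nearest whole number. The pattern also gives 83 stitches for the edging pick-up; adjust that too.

Cast on 115 stitches; work 230 rows; edging pick-up 66 stitches.

Stitches: 146 × 15/19 = 115.26 → 115.
Rows: 274 × 21/25 = 230.16 → 230.
edging pick-up: 83 × 15/19 = 65.53 → 66.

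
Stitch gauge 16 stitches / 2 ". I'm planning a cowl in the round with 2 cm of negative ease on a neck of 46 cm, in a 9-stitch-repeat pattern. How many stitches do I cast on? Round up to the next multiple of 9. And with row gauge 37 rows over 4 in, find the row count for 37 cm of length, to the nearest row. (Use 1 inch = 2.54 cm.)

Cast on 144 stitches; work 135 rows.

Finished = 46 − 2 = 44 cm.
44 cm × 1/2.54 = 17.32 inches.
16/2 = 8 sts per in; 17.32 × 8 = 138.58 sts.
Next multiple of 9 → 144.
37 cm = 14.57 inches; × 9.25 = 134.74 → 135 rows.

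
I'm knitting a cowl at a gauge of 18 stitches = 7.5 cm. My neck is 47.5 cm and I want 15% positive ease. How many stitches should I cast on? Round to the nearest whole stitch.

Finished = 47.5 × 1.15 = 54.62 cm.
18 / 7.5 = 2.4 sts per cm.
54.62 × 2.4 = 131.10 sts.
→ 131 sts.

131 stitches.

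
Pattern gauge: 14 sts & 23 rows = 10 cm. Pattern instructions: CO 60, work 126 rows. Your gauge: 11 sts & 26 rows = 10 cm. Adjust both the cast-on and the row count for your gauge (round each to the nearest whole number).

Cast on 47 stitches; work 142 rows.

Stitches: 60 × 11/14 = 47.14 → 47.
Rows: 126 × 26/23 = 142.43 → 142.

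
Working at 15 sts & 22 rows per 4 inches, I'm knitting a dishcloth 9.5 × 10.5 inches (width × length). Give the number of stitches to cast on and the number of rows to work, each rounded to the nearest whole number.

Cast on 36 stitches and work 58 rows.

Stitch gauge = 15/4 = 3.75 sts/in; 9.5 × 3.75 = 35.62 → 36 sts.
Row gauge = 22/4 = 5.5 rows/in; 10.5 × 5.5 = 57.75 → 58 rows.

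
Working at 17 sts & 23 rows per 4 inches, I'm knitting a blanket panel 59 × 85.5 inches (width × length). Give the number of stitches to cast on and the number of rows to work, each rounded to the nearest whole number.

Stitch gauge = 17/4 = 4.25 sts/in; 59 × 4.25 = 250.75 → 251 sts.
Row gauge = 23/4 = 5.75 rows/in; 85.5 × 5.75 = 491.62 → 492 rows.

Cast on 251 stitches and work 492 rows.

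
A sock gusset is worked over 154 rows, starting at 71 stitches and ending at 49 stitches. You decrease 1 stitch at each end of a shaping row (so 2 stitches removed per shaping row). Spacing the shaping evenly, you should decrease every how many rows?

Decrease every 14th row.

Stitches to remove: |49 − 71| = 22.
Shaping rows needed: 22 / 2 = 11.
154 rows / 11 = every 14 rows.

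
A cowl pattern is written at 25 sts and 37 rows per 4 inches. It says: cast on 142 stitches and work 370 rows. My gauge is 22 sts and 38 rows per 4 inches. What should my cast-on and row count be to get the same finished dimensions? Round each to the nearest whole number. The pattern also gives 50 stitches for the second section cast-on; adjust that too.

Cast on 125 stitches; work 380 rows; second section cast-on 44 stitches.

Stitches: 142 × 22/25 = 124.96 → 125.
Rows: 370 × 38/37 = 380.00 → 380.
second section cast-on: 50 × 22/25 = 44.00 → 44.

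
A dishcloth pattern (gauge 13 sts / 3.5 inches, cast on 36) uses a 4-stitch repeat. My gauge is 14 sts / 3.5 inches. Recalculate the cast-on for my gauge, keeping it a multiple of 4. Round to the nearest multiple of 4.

36 × 14 / 13 = 38.77.
Nearest multiple of 4: 40.

CO 40 sts.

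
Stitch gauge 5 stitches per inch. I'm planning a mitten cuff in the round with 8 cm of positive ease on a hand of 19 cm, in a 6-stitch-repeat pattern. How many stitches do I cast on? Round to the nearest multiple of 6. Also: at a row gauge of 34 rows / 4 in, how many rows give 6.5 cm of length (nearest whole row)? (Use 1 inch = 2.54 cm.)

Cast on 54 stitches; work 22 rows.

Finished = 19 + 8 = 27 cm.
27 cm × 1/2.54 = 10.63 inches.
5/1 = 5 sts per in; 10.63 × 5 = 53.15 sts.
Nearest multiple of 6 → 54.
6.5 cm = 2.56 inches; × 8.5 = 21.75 → 22 rows.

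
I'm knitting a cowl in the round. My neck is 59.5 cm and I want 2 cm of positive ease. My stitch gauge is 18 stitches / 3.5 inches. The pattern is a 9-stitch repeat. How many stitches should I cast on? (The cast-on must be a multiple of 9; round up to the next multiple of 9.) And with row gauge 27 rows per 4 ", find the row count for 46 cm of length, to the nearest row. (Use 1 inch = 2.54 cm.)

Finished = 59.5 + 2 = 61.5 cm.
61.5 cm × 1/2.54 = 24.21 inches.
18/3.5 = 5.143 sts per in; 24.21 × 5.143 = 124.52 sts.
Next multiple of 9 → 126.
46 cm = 18.11 inches; × 6.75 = 122.24 → 122 rows.

Cast on 126 stitches; work 122 rows.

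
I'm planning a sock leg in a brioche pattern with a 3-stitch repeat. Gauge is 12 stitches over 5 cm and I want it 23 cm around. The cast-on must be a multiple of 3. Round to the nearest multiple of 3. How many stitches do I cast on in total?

12 / 5 = 2.4 sts per cm.
23 × 2.4 = 55.20 sts.
Nearest multiple of 3: 54.

CO 54 sts.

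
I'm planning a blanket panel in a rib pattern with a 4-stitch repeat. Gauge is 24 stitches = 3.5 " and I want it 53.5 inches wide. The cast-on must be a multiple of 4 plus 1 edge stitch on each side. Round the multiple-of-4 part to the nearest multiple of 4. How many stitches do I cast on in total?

24 / 3.5 = 6.857 sts per inch.
53.5 × 6.857 = 366.86 sts.
Less 2 edge sts → 364.86 for the repeat.
Nearest multiple of 4: 364.
Add back 2 edge sts → 366.

366 stitches.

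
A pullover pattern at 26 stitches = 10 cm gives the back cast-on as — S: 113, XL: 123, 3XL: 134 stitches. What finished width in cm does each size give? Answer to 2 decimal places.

26/10 = 2.6 sts per cm.
S: 113 / 2.6 = 43.462 → 43.46 cm.
XL: 123 / 2.6 = 47.308 → 47.31 cm.
3XL: 134 / 2.6 = 51.538 → 51.54 cm.

S 43.46 cm; XL 47.31 cm; 3XL 51.54 cm.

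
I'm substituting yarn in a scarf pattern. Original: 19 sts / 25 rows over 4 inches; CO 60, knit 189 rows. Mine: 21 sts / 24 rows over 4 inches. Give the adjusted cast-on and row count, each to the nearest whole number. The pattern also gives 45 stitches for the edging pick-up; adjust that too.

Stitches: 60 × 21/19 = 66.32 → 66.
Rows: 189 × 24/25 = 181.44 → 181.
edging pick-up: 45 × 21/19 = 49.74 → 50.

Cast on 66 stitches; work 181 rows; edging pick-up 50 stitches.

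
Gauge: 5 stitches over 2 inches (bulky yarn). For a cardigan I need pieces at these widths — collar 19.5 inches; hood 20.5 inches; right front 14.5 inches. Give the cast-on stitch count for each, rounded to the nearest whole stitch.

collar 49; hood 51; right front 36.

Rate = 5/2 = 2.5 sts per in.
collar: 19.5 × 2.5 = 48.75 → 49.
hood: 20.5 × 2.5 = 51.25 → 51.
right front: 14.5 × 2.5 = 36.25 → 36.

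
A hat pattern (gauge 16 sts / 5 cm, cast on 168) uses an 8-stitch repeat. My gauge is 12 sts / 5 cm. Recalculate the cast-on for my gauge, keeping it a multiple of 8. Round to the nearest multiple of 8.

168 × 12 / 16 = 126.00.
Nearest multiple of 8: 128.

Cast on 128 stitches.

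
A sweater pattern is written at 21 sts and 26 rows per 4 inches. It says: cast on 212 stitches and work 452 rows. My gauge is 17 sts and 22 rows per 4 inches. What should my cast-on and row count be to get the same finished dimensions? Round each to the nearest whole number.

Cast on 172 stitches; work 382 rows.

Stitches: 212 × 17/21 = 171.62 → 172.
Rows: 452 × 22/26 = 382.46 → 382.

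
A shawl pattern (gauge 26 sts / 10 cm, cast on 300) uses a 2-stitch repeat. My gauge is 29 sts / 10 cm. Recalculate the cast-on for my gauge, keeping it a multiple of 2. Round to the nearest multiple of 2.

Cast on 334 stitches.

300 × 29 / 26 = 334.62.
Nearest multiple of 2: 334.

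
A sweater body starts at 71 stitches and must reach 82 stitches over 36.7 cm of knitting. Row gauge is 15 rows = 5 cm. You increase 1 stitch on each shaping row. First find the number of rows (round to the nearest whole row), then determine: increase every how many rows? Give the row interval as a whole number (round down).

Increase every 10th row.

Rows = 36.7 × 3 = 110.1 → 110 rows.
Stitches to add: 11 → 11 shaping rows (at 1 st each).
110 / 11 = 10.00 → every 10 rows.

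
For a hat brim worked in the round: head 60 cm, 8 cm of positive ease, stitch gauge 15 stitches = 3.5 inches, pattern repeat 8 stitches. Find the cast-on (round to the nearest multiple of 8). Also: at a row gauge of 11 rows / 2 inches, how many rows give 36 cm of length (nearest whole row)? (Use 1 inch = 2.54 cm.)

Finished = 60 + 8 = 68 cm.
68 cm × 1/2.54 = 26.77 inches.
15/3.5 = 4.286 sts per in; 26.77 × 4.286 = 114.74 sts.
Nearest multiple of 8 → 112.
36 cm = 14.17 inches; × 5.5 = 77.95 → 78 rows.

Cast on 112 stitches; work 78 rows.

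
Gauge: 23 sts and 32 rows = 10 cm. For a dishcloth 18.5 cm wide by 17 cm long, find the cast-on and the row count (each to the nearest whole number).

Stitch gauge = 23/10 = 2.3 sts/cm; 18.5 × 2.3 = 42.55 → 43 sts.
Row gauge = 32/10 = 3.2 rows/cm; 17 × 3.2 = 54.40 → 54 rows.

Cast on 43 stitches and work 54 rows.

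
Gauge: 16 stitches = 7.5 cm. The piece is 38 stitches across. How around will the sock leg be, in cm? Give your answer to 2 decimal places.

16 stitches / 7.5 cm = 2.133 stitches per cm.
38 / 2.133 = 17.812 cm.

17.81 cm.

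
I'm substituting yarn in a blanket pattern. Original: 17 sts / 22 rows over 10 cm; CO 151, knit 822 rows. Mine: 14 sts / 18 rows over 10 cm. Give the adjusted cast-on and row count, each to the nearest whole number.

Cast on 124 stitches; work 673 rows.

Stitches: 151 × 14/17 = 124.35 → 124.
Rows: 822 × 18/22 = 672.55 → 673.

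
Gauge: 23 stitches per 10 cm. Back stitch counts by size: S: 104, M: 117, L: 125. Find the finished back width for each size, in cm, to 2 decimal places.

23/10 = 2.3 sts per cm.
S: 104 / 2.3 = 45.217 → 45.22 cm.
M: 117 / 2.3 = 50.870 → 50.87 cm.
L: 125 / 2.3 = 54.348 → 54.35 cm.

S 45.22 cm; M 50.87 cm; L 54.35 cm.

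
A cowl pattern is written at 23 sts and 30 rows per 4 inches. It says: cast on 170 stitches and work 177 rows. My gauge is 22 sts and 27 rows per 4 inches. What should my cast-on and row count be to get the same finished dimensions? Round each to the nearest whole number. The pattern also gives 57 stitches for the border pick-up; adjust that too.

Stitches: 170 × 22/23 = 162.61 → 163.
Rows: 177 × 27/30 = 159.30 → 159.
border pick-up: 57 × 22/23 = 54.52 → 55.

Cast on 163 stitches; work 159 rows; border pick-up 55 stitches.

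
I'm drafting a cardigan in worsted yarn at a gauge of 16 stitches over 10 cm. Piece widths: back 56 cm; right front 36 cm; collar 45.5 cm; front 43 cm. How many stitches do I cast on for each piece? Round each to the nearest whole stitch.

back 90; right front 58; collar 73; front 69.

Rate = 16/10 = 1.6 sts per cm.
back: 56 × 1.6 = 89.60 → 90.
right front: 36 × 1.6 = 57.60 → 58.
collar: 45.5 × 1.6 = 72.80 → 73.
front: 43 × 1.6 = 68.80 → 69.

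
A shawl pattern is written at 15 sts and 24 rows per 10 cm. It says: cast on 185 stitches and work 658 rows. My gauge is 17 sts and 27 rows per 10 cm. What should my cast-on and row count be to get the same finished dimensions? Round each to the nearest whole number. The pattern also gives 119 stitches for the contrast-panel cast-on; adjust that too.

Cast on 210 stitches; work 740 rows; contrast-panel cast-on 135 stitches.

Stitches: 185 × 17/15 = 209.67 → 210.
Rows: 658 × 27/24 = 740.25 → 740.
contrast-panel cast-on: 119 × 17/15 = 134.87 → 135.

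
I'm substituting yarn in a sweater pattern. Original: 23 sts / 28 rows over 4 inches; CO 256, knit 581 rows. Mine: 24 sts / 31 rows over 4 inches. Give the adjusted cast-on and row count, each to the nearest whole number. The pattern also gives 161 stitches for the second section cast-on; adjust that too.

Stitches: 256 × 24/23 = 267.13 → 267.
Rows: 581 × 31/28 = 643.25 → 643.
second section cast-on: 161 × 24/23 = 168.00 → 168.

Cast on 267 stitches; work 643 rows; second section cast-on 168 stitches.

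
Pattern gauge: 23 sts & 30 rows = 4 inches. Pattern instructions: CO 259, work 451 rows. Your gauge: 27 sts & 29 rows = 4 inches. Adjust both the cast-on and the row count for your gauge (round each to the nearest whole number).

Cast on 304 stitches; work 436 rows.

Stitches: 259 × 27/23 = 304.04 → 304.
Rows: 451 × 29/30 = 435.97 → 436.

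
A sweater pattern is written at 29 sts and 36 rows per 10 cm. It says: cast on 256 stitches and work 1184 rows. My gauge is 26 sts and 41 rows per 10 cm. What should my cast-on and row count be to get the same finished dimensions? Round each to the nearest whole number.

Cast on 230 stitches; work 1348 rows.

Stitches: 256 × 26/29 = 229.52 → 230.
Rows: 1184 × 41/36 = 1348.44 → 1348.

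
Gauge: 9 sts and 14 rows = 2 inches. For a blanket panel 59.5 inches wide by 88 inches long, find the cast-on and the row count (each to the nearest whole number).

Cast on 268 stitches and work 616 rows.

Stitch gauge = 9/2 = 4.5 sts/in; 59.5 × 4.5 = 267.75 → 268 sts.
Row gauge = 14/2 = 7 rows/in; 88 × 7 = 616.00 → 616 rows.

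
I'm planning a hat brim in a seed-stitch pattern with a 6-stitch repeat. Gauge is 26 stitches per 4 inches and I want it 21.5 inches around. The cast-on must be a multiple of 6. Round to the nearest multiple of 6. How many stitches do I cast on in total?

138 stitches.

26 / 4 = 6.5 sts per inch.
21.5 × 6.5 = 139.75 sts.
Nearest multiple of 6: 138.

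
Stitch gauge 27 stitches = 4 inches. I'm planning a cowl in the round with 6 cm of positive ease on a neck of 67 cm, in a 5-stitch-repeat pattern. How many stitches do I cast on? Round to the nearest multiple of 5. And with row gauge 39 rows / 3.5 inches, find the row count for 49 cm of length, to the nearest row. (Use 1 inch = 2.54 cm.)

Finished = 67 + 6 = 73 cm.
73 cm × 1/2.54 = 28.74 inches.
27/4 = 6.75 sts per in; 28.74 × 6.75 = 194.00 sts.
Nearest multiple of 5 → 195.
49 cm = 19.29 inches; × 11.143 = 214.96 → 215 rows.

Cast on 195 stitches; work 215 rows.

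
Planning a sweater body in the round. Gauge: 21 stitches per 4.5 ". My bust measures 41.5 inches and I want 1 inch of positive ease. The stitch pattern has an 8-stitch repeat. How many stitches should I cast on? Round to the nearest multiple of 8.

Finished = 41.5 + 1 = 42.5 inches.
21 / 4.5 = 4.667 sts/in.
42.5 × 4.667 = 198.33 sts.
Nearest multiple of 8: 200.

200 stitches.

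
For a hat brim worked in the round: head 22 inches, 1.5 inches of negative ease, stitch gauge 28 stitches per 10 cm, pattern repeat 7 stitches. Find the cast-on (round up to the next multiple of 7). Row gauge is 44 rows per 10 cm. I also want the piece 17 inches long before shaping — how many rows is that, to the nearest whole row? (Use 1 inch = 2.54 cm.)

Cast on 147 stitches; work 190 rows.

Finished = 22 − 1.5 = 20.5 inches.
20.5 inches × 2.54 = 52.07 cm.
28/10 = 2.8 sts per cm; 52.07 × 2.8 = 145.80 sts.
Next multiple of 7 → 147.
17 inches = 43.18 cm; × 4.4 = 189.99 → 190 rows.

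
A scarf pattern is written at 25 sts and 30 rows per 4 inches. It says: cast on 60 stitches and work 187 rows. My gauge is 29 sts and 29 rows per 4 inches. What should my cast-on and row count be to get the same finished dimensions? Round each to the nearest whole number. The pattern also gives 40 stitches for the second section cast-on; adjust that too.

Cast on 70 stitches; work 181 rows; second section cast-on 46 stitches.

Stitches: 60 × 29/25 = 69.60 → 70.
Rows: 187 × 29/30 = 180.77 → 181.
second section cast-on: 40 × 29/25 = 46.40 → 46.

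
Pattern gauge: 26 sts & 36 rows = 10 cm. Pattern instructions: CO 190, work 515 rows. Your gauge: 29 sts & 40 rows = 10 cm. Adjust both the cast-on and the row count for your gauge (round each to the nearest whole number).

Cast on 212 stitches; work 572 rows.

Stitches: 190 × 29/26 = 211.92 → 212.
Rows: 515 × 40/36 = 572.22 → 572.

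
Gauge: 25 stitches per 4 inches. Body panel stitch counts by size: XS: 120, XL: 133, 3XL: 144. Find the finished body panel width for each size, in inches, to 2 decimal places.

XS 19.20 inches; XL 21.28 inches; 3XL 23.04 inches.

25/4 = 6.25 sts per in.
XS: 120 / 6.25 = 19.200 → 19.20 in.
XL: 133 / 6.25 = 21.280 → 21.28 in.
3XL: 144 / 6.25 = 23.040 → 23.04 in.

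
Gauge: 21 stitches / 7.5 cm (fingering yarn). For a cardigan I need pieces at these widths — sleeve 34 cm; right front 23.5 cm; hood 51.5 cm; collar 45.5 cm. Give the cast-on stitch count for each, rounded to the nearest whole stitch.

Rate = 21/7.5 = 2.8 sts per cm.
sleeve: 34 × 2.8 = 95.20 → 95.
right front: 23.5 × 2.8 = 65.80 → 66.
hood: 51.5 × 2.8 = 144.20 → 144.
collar: 45.5 × 2.8 = 127.40 → 127.

sleeve 95; right front 66; hood 144; collar 127.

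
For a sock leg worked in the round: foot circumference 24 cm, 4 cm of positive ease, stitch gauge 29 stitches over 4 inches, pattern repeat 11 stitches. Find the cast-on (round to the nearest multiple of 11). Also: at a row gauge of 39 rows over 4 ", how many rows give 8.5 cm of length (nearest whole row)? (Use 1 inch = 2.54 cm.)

Cast on 77 stitches; work 33 rows.

Finished = 24 + 4 = 28 cm.
28 cm × 1/2.54 = 11.02 inches.
29/4 = 7.25 sts per in; 11.02 × 7.25 = 79.92 sts.
Nearest multiple of 11 → 77.
8.5 cm = 3.35 inches; × 9.75 = 32.63 → 33 rows.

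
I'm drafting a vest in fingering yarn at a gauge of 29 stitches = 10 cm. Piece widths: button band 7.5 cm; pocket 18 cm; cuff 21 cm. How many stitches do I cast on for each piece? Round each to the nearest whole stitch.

button band 22; pocket 52; cuff 61.

Rate = 29/10 = 2.9 sts per cm.
button band: 7.5 × 2.9 = 21.75 → 22.
pocket: 18 × 2.9 = 52.20 → 52.
cuff: 21 × 2.9 = 60.90 → 61.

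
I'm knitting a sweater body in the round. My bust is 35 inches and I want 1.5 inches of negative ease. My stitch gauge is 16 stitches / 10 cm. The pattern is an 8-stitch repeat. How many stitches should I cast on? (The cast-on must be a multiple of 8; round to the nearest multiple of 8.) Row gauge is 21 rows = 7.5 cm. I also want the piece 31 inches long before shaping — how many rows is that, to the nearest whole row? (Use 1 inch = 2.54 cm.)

Finished = 35 − 1.5 = 33.5 inches.
33.5 inches × 2.54 = 85.09 cm.
16/10 = 1.6 sts per cm; 85.09 × 1.6 = 136.14 sts.
Nearest multiple of 8 → 136.
31 inches = 78.74 cm; × 2.8 = 220.47 → 220 rows.

Cast on 136 stitches; work 220 rows.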